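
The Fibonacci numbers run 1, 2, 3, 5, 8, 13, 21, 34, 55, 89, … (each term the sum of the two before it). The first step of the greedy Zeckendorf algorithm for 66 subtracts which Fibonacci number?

55 ≤ 66 < 89, so the largest Fibonacci number not exceeding 66 is 55.

55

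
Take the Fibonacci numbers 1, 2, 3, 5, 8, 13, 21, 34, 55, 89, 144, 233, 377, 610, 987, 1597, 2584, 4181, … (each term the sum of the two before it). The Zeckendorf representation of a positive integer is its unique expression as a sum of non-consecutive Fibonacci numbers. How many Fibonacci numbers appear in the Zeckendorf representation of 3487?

5

subtract 2584 from 3487: 903 remains
subtract 610 from 903: 293 remains
subtract 233 from 293: 60 remains
subtract 55 from 60: 5 remains
subtract 5 from 5: 0 remains
3487 = 2584 + 610 + 233 + 55 + 5, which has 5 terms.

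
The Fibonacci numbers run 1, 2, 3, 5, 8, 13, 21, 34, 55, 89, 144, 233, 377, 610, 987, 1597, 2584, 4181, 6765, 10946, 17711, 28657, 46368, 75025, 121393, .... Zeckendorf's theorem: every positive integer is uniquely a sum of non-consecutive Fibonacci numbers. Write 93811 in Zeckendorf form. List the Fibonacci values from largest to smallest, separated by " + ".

75025 + 17711 + 987 + 55 + 21 + 8 + 3 + 1

Greedily peel off the largest Fibonacci term at each step:
subtract 75025 from 93811: 18786 remains
subtract 17711 from 18786: 1075 remains
subtract 987 from 1075: 88 remains
subtract 55 from 88: 33 remains
subtract 21 from 33: 12 remains
subtract 8 from 12: 4 remains
subtract 3 from 4: 1 remains
subtract 1 from 1: 0 remains
So 93811 = 75025 + 17711 + 987 + 55 + 21 + 8 + 3 + 1, with no two terms consecutive in the sequence.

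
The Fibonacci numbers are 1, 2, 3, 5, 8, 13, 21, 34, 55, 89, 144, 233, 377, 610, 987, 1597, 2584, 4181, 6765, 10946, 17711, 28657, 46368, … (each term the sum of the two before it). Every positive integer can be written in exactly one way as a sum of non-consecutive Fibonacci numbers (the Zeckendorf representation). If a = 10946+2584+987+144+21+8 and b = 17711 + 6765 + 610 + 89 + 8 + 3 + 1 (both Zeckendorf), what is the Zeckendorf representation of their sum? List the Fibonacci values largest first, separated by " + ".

The two numbers are 14690 and 25187, so their sum is 39877.
Greedy algorithm:
39877: greatest Fibonacci not exceeding it is 28657, leaving 11220
11220: greatest Fibonacci not exceeding it is 10946, leaving 274
274: greatest Fibonacci not exceeding it is 233, leaving 41
41: greatest Fibonacci not exceeding it is 34, leaving 7
7: greatest Fibonacci not exceeding it is 5, leaving 2
2: greatest Fibonacci not exceeding it is 2, leaving 0

28657 + 10946 + 233 + 34 + 5 + 2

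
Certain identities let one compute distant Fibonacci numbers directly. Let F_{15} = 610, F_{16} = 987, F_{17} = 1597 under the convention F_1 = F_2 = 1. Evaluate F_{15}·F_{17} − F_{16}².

610·1597 − 987² = 974170 − 974169 = 1. (Cassini's identity: F_{k−1}F_{k+1} − F_k² = (−1)^k.)

1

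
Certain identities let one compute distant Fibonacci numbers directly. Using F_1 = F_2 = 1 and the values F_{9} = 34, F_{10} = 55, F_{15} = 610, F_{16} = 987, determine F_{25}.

By the addition formula F_{m+n} = F_m F_{n+1} + F_{m−1} F_n with m=16, n=9: F_{25} = 987·55 + 610·34 = 54285 + 20740 = 75025.

75025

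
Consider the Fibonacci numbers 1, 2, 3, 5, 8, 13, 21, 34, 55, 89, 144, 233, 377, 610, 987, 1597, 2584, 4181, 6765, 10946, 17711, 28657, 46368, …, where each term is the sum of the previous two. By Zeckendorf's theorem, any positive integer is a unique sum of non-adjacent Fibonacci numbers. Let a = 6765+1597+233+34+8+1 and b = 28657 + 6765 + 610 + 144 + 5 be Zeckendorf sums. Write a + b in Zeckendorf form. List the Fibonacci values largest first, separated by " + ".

The two numbers are 8638 and 36181, so their sum is 44819.
take 28657 (≤ 44819); 44819 − 28657 = 16162
take 10946 (≤ 16162); 16162 − 10946 = 5216
take 4181 (≤ 5216); 5216 − 4181 = 1035
take 987 (≤ 1035); 1035 − 987 = 48
take 34 (≤ 48); 48 − 34 = 14
take 13 (≤ 14); 14 − 13 = 1
take 1 (≤ 1); 1 − 1 = 0

28657 + 10946 + 4181 + 987 + 34 + 13 + 1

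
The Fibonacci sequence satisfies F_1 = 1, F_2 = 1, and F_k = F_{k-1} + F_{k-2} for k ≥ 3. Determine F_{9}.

F_{2} = F_{1} + F_{0} = 1 + 0 = 1
F_{3} = F_{2} + F_{1} = 1 + 1 = 2
F_{4} = F_{3} + F_{2} = 2 + 1 = 3
F_{5} = F_{4} + F_{3} = 3 + 2 = 5
F_{6} = F_{5} + F_{4} = 5 + 3 = 8
F_{7} = F_{6} + F_{5} = 8 + 5 = 13
F_{8} = F_{7} + F_{6} = 13 + 8 = 21
F_{9} = F_{8} + F_{7} = 21 + 13 = 34

34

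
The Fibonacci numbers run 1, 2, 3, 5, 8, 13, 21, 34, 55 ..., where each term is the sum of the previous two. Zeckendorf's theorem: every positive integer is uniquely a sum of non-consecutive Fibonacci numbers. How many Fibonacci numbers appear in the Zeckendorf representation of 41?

3

largest Fibonacci ≤ 41 is 34; 41 − 34 = 7
largest Fibonacci ≤ 7 is 5; 7 − 5 = 2
largest Fibonacci ≤ 2 is 2; 2 − 2 = 0
41 = 34 + 5 + 2, which has 3 terms.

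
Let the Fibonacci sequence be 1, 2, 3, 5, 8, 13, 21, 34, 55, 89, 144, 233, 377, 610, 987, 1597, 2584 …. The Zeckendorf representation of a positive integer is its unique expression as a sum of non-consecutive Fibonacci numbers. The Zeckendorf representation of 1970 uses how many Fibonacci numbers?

take 1597 (≤ 1970); 1970 − 1597 = 373
take 233 (≤ 373); 373 − 233 = 140
take 89 (≤ 140); 140 − 89 = 51
take 34 (≤ 51); 51 − 34 = 17
take 13 (≤ 17); 17 − 13 = 4
take 3 (≤ 4); 4 − 3 = 1
take 1 (≤ 1); 1 − 1 = 0
1970 = 1597 + 233 + 89 + 34 + 13 + 3 + 1, which has 7 terms.

7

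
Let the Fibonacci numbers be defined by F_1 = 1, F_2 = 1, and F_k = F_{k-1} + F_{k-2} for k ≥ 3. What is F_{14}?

377

Iterating the recurrence up to F_{8} = 21 and F_{7} = 13:
F_{9} = F_{8} + F_{7} = 21 + 13 = 34
F_{10} = F_{9} + F_{8} = 34 + 21 = 55
F_{11} = F_{10} + F_{9} = 55 + 34 = 89
F_{12} = F_{11} + F_{10} = 89 + 55 = 144
F_{13} = F_{12} + F_{11} = 144 + 89 = 233
F_{14} = F_{13} + F_{12} = 233 + 144 = 377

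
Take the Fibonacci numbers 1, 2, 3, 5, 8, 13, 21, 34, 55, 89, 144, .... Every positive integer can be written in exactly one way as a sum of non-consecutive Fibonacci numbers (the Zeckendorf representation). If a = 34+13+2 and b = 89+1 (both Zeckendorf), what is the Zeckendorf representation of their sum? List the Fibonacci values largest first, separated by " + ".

89 + 34 + 13 + 3

The two numbers are 49 and 90, so their sum is 139.
Greedy algorithm:
take 89 (≤ 139); 139 − 89 = 50
take 34 (≤ 50); 50 − 34 = 16
take 13 (≤ 16); 16 − 13 = 3
take 3 (≤ 3); 3 − 3 = 0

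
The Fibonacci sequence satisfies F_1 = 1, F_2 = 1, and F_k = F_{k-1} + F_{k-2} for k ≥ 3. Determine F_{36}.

Iterating the recurrence up to F_{31} = 1346269 and F_{30} = 832040:
F_{32} = F_{31} + F_{30} = 1346269 + 832040 = 2178309
F_{33} = F_{32} + F_{31} = 2178309 + 1346269 = 3524578
F_{34} = F_{33} + F_{32} = 3524578 + 2178309 = 5702887
F_{35} = F_{34} + F_{33} = 5702887 + 3524578 = 9227465
F_{36} = F_{35} + F_{34} = 9227465 + 5702887 = 14930352

14930352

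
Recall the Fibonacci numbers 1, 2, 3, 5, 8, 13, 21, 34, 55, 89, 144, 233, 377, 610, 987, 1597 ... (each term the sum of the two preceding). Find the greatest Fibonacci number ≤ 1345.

987 ≤ 1345 < 1597, so the largest Fibonacci number not exceeding 1345 is 987.

987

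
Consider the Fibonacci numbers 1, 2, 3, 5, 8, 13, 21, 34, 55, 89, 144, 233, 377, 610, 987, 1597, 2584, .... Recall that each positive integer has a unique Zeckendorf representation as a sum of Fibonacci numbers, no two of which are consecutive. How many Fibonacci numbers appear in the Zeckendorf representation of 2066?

2066 − 1597 = 469
469 − 377 = 92
92 − 89 = 3
3 − 3 = 0
2066 = 1597 + 377 + 89 + 3, which has 4 terms.

4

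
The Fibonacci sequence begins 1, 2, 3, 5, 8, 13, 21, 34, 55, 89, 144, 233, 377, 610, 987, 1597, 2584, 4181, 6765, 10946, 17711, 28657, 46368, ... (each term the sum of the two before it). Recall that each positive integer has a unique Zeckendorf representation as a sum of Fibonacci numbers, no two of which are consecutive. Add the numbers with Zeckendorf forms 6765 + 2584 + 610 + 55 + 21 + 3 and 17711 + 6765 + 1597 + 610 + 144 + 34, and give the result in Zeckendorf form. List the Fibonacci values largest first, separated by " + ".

28657 + 6765 + 987 + 377 + 89 + 21 + 3

The two numbers are 10038 and 26861, so their sum is 36899.
Repeatedly subtract the largest Fibonacci number that fits:
28657 ≤ 36899 < 46368, so take 28657; remainder 8242
6765 ≤ 8242 < 10946, so take 6765; remainder 1477
987 ≤ 1477 < 1597, so take 987; remainder 490
377 ≤ 490 < 610, so take 377; remainder 113
89 ≤ 113 < 144, so take 89; remainder 24
21 ≤ 24 < 34, so take 21; remainder 3
3 ≤ 3 < 5, so take 3; remainder 0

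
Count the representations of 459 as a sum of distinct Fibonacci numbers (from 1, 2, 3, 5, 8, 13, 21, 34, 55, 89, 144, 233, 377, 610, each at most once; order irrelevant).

14

Each representation comes from the Zeckendorf form by replacing some F_k with F_{k−1} + F_{k−2} where possible.
459 = 377+55+21+5+1 = 377+55+21+3+2+1 = 377+55+13+8+5+1 = 233+144+55+21+5+1 = … (10 more), for 14 in all.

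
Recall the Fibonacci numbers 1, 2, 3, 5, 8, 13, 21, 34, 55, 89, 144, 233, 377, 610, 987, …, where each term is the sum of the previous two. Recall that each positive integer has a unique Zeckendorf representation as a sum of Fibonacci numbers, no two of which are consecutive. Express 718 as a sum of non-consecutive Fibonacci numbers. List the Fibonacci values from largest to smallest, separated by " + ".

718 − 610 = 108
108 − 89 = 19
19 − 13 = 6
6 − 5 = 1
1 − 1 = 0
So 718 = 610 + 89 + 13 + 5 + 1, with no two terms consecutive in the sequence.

610 + 89 + 13 + 5 + 1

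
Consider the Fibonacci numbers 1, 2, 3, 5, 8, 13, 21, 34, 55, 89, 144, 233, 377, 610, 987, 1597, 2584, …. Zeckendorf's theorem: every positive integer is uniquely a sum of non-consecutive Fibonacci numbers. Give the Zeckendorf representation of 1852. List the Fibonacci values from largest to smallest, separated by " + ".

1597 + 233 + 21 + 1

1852: greatest Fibonacci not exceeding it is 1597, leaving 255
255: greatest Fibonacci not exceeding it is 233, leaving 22
22: greatest Fibonacci not exceeding it is 21, leaving 1
1: greatest Fibonacci not exceeding it is 1, leaving 0
So 1852 = 1597 + 233 + 21 + 1, with no two terms consecutive in the sequence.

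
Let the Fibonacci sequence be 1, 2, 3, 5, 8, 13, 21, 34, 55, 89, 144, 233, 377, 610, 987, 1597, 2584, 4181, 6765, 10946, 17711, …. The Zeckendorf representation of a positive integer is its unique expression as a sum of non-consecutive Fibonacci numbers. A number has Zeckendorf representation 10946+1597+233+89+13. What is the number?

12878

10946+1597+233+89+13 = 12878.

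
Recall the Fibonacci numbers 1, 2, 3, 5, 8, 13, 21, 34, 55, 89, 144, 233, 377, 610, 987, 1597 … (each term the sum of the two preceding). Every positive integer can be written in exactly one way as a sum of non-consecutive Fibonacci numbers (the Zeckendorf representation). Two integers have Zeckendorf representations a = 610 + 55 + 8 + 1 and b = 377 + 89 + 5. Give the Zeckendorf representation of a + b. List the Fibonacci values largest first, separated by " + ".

The two numbers are 674 and 471, so their sum is 1145.
largest Fibonacci ≤ 1145 is 987; 1145 − 987 = 158
largest Fibonacci ≤ 158 is 144; 158 − 144 = 14
largest Fibonacci ≤ 14 is 13; 14 − 13 = 1
largest Fibonacci ≤ 1 is 1; 1 − 1 = 0

987 + 144 + 13 + 1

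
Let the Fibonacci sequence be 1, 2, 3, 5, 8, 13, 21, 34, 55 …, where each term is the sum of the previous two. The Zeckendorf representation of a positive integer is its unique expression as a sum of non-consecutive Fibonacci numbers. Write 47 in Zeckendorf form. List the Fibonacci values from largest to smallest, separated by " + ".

34 + 13

largest Fibonacci ≤ 47 is 34; 47 − 34 = 13
largest Fibonacci ≤ 13 is 13; 13 − 13 = 0
So 47 = 34 + 13, with no two terms consecutive in the sequence.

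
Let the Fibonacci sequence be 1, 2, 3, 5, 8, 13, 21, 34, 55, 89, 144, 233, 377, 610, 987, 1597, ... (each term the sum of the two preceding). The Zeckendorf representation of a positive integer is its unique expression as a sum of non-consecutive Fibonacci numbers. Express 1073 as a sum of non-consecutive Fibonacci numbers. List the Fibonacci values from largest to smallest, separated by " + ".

987 + 55 + 21 + 8 + 2

Greedy algorithm:
1073: greatest Fibonacci not exceeding it is 987, leaving 86
86: greatest Fibonacci not exceeding it is 55, leaving 31
31: greatest Fibonacci not exceeding it is 21, leaving 10
10: greatest Fibonacci not exceeding it is 8, leaving 2
2: greatest Fibonacci not exceeding it is 2, leaving 0
So 1073 = 987 + 55 + 21 + 8 + 2, with no two terms consecutive in the sequence.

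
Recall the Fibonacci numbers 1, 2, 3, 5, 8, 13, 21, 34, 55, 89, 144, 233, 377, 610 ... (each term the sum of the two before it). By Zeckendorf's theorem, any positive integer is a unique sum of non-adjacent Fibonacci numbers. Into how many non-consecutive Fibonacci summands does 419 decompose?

Repeatedly subtract the largest Fibonacci number that fits:
largest Fibonacci ≤ 419 is 377; 419 − 377 = 42
largest Fibonacci ≤ 42 is 34; 42 − 34 = 8
largest Fibonacci ≤ 8 is 8; 8 − 8 = 0
419 = 377 + 34 + 8, which has 3 terms.

3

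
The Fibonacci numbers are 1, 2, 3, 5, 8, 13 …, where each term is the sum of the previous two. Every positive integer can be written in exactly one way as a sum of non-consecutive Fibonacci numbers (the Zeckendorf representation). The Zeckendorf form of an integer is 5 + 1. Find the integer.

6

5 + 1 = 6.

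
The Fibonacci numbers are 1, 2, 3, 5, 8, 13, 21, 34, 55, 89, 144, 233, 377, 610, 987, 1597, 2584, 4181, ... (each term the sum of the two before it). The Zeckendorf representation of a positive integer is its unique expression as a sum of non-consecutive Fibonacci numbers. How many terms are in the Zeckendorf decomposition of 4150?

Repeatedly subtract the largest Fibonacci number that fits:
4150: greatest Fibonacci not exceeding it is 2584, leaving 1566
1566: greatest Fibonacci not exceeding it is 987, leaving 579
579: greatest Fibonacci not exceeding it is 377, leaving 202
202: greatest Fibonacci not exceeding it is 144, leaving 58
58: greatest Fibonacci not exceeding it is 55, leaving 3
3: greatest Fibonacci not exceeding it is 3, leaving 0
4150 = 2584 + 987 + 377 + 144 + 55 + 3, which has 6 terms.

6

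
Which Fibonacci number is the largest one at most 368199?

317811 ≤ 368199 < 514229, so the largest Fibonacci number not exceeding 368199 is 317811.

317811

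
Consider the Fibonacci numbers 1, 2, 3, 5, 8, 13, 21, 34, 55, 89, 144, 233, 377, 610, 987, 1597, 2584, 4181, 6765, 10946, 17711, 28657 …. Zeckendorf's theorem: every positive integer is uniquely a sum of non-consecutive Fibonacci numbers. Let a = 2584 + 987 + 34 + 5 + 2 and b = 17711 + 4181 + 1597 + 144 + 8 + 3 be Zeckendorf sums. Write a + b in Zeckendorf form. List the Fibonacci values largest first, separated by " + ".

17711 + 6765 + 2584 + 144 + 34 + 13 + 5

The two numbers are 3612 and 23644, so their sum is 27256.
Greedy algorithm:
subtract 17711 from 27256: 9545 remains
subtract 6765 from 9545: 2780 remains
subtract 2584 from 2780: 196 remains
subtract 144 from 196: 52 remains
subtract 34 from 52: 18 remains
subtract 13 from 18: 5 remains
subtract 5 from 5: 0 remains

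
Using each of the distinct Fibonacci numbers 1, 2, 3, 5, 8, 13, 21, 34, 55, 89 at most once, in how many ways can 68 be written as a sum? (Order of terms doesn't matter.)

Starting from the Zeckendorf form and repeatedly splitting a term F_k into F_{k−1} + F_{k−2} (when neither is already used) reaches every representation.
68 = 55+13 = 55+8+5 = 34+21+13 = … (3 more), for 6 in all.

6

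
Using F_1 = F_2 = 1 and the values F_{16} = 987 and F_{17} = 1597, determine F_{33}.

3524578

By F_{2k+1} = F_k² + F_{k+1}²: F_{33} = 987² + 1597² = 974169 + 2550409 = 3524578.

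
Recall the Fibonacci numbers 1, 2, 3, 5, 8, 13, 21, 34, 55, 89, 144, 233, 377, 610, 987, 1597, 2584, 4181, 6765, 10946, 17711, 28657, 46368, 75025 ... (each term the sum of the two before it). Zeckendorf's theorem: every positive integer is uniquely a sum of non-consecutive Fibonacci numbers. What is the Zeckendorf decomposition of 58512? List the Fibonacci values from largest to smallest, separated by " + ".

46368 + 10946 + 987 + 144 + 55 + 8 + 3 + 1

Greedily peel off the largest Fibonacci term at each step:
take 46368 (≤ 58512); 58512 − 46368 = 12144
take 10946 (≤ 12144); 12144 − 10946 = 1198
take 987 (≤ 1198); 1198 − 987 = 211
take 144 (≤ 211); 211 − 144 = 67
take 55 (≤ 67); 67 − 55 = 12
take 8 (≤ 12); 12 − 8 = 4
take 3 (≤ 4); 4 − 3 = 1
take 1 (≤ 1); 1 − 1 = 0
So 58512 = 46368 + 10946 + 987 + 144 + 55 + 8 + 3 + 1, with no two terms consecutive in the sequence.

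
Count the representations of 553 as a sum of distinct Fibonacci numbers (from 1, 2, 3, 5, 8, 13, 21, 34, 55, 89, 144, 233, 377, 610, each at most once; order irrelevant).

14

Each representation comes from the Zeckendorf form by replacing some F_k with F_{k−1} + F_{k−2} where possible.
553 = 377+144+21+8+3 = 377+144+21+8+2+1 = 377+89+55+21+8+3 = … (11 more), for 14 in all.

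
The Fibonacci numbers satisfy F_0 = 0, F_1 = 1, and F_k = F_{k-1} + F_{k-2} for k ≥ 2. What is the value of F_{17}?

1597

Iterating the recurrence up to F_{9} = 34 and F_{8} = 21:
F_{10} = F_{9} + F_{8} = 34 + 21 = 55
F_{11} = F_{10} + F_{9} = 55 + 34 = 89
F_{12} = F_{11} + F_{10} = 89 + 55 = 144
F_{13} = F_{12} + F_{11} = 144 + 89 = 233
F_{14} = F_{13} + F_{12} = 233 + 144 = 377
F_{15} = F_{14} + F_{13} = 377 + 233 = 610
F_{16} = F_{15} + F_{14} = 610 + 377 = 987
F_{17} = F_{16} + F_{15} = 987 + 610 = 1597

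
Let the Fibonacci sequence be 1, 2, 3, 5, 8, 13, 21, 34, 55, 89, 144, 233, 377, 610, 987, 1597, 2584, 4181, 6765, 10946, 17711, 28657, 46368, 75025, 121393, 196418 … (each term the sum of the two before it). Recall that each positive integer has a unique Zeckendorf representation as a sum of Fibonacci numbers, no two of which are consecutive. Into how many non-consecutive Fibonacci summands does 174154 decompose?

121393 ≤ 174154 < 196418, so take 121393; remainder 52761
46368 ≤ 52761 < 75025, so take 46368; remainder 6393
4181 ≤ 6393 < 6765, so take 4181; remainder 2212
1597 ≤ 2212 < 2584, so take 1597; remainder 615
610 ≤ 615 < 987, so take 610; remainder 5
5 ≤ 5 < 8, so take 5; remainder 0
174154 = 121393 + 46368 + 4181 + 1597 + 610 + 5, which has 6 terms.

6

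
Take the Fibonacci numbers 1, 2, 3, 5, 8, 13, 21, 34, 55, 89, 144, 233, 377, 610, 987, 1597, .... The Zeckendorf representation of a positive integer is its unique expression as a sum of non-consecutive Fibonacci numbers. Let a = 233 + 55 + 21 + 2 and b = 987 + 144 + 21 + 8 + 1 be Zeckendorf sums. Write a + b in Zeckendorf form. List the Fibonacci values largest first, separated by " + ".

The two numbers are 311 and 1161, so their sum is 1472.
take 987 (≤ 1472); 1472 − 987 = 485
take 377 (≤ 485); 485 − 377 = 108
take 89 (≤ 108); 108 − 89 = 19
take 13 (≤ 19); 19 − 13 = 6
take 5 (≤ 6); 6 − 5 = 1
take 1 (≤ 1); 1 − 1 = 0

987 + 377 + 89 + 13 + 5 + 1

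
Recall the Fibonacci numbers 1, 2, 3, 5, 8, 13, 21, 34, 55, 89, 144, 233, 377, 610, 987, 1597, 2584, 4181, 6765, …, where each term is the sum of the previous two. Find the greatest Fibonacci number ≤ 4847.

4181

4181 ≤ 4847 < 6765, so the largest Fibonacci number not exceeding 4847 is 4181.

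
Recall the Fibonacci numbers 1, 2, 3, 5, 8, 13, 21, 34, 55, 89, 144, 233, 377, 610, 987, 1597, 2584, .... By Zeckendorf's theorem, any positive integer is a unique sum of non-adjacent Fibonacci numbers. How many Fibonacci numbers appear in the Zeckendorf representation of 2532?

Repeatedly subtract the largest Fibonacci number that fits:
subtract 1597 from 2532: 935 remains
subtract 610 from 935: 325 remains
subtract 233 from 325: 92 remains
subtract 89 from 92: 3 remains
subtract 3 from 3: 0 remains
2532 = 1597 + 610 + 233 + 89 + 3, which has 5 terms.

5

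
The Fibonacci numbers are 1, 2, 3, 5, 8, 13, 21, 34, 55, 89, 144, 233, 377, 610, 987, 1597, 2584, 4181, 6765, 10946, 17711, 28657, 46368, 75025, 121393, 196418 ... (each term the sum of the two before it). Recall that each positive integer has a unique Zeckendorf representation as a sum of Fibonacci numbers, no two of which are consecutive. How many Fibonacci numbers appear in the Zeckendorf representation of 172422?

7

Repeatedly subtract the largest Fibonacci number that fits:
172422 − 121393 = 51029
51029 − 46368 = 4661
4661 − 4181 = 480
480 − 377 = 103
103 − 89 = 14
14 − 13 = 1
1 − 1 = 0
172422 = 121393 + 46368 + 4181 + 377 + 89 + 13 + 1, which has 7 terms.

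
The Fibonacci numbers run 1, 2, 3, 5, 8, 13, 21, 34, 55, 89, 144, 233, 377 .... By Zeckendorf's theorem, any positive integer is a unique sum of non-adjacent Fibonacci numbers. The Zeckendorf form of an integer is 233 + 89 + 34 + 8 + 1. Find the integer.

365

233 + 89 + 34 + 8 + 1 = 365.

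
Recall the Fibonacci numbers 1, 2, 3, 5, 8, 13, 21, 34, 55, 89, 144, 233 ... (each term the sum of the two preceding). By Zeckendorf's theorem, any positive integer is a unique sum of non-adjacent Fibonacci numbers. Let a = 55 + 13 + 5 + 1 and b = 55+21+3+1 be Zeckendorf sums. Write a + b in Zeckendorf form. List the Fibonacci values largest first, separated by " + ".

The two numbers are 74 and 80, so their sum is 154.
Greedily peel off the largest Fibonacci term at each step:
take 144 (≤ 154); 154 − 144 = 10
take 8 (≤ 10); 10 − 8 = 2
take 2 (≤ 2); 2 − 2 = 0

144 + 8 + 2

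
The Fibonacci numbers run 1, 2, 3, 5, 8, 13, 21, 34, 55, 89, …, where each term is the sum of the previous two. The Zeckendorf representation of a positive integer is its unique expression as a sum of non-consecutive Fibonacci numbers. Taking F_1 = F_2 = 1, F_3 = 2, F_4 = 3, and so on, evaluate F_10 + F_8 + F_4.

F_10 + F_8 + F_4 = 55 + 21 + 3 = 79.

79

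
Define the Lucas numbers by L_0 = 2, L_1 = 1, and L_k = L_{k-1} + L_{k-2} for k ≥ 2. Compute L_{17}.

Iterating the recurrence up to L_{11} = 199 and L_{10} = 123:
L_{12} = L_{11} + L_{10} = 199 + 123 = 322
L_{13} = L_{12} + L_{11} = 322 + 199 = 521
L_{14} = L_{13} + L_{12} = 521 + 322 = 843
L_{15} = L_{14} + L_{13} = 843 + 521 = 1364
L_{16} = L_{15} + L_{14} = 1364 + 843 = 2207
L_{17} = L_{16} + L_{15} = 2207 + 1364 = 3571

3571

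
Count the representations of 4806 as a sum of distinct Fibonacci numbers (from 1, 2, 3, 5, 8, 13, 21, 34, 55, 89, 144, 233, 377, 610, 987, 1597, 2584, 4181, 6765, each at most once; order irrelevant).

25

Each representation comes from the Zeckendorf form by replacing some F_k with F_{k−1} + F_{k−2} where possible.
4806 = 4181+610+13+2 = 4181+610+8+5+2 = 4181+377+233+13+2 = … (22 more), for 25 in all.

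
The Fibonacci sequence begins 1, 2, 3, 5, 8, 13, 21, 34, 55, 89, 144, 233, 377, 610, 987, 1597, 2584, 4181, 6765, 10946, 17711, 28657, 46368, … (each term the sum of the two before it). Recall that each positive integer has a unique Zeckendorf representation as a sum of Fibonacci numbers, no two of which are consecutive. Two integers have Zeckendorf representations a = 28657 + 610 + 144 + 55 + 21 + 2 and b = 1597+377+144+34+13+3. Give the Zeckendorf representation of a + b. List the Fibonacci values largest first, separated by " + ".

28657 + 2584 + 377 + 34 + 5

The two numbers are 29489 and 2168, so their sum is 31657.
subtract 28657 from 31657: 3000 remains
subtract 2584 from 3000: 416 remains
subtract 377 from 416: 39 remains
subtract 34 from 39: 5 remains
subtract 5 from 5: 0 remains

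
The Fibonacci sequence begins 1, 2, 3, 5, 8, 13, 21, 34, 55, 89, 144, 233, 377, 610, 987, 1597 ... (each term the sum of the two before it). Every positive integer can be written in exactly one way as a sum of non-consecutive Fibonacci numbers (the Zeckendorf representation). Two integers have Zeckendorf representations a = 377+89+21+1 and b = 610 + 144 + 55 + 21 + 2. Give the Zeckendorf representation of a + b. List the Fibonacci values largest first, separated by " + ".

The two numbers are 488 and 832, so their sum is 1320.
Repeatedly subtract the largest Fibonacci number that fits:
largest Fibonacci ≤ 1320 is 987; 1320 − 987 = 333
largest Fibonacci ≤ 333 is 233; 333 − 233 = 100
largest Fibonacci ≤ 100 is 89; 100 − 89 = 11
largest Fibonacci ≤ 11 is 8; 11 − 8 = 3
largest Fibonacci ≤ 3 is 3; 3 − 3 = 0

987 + 233 + 89 + 8 + 3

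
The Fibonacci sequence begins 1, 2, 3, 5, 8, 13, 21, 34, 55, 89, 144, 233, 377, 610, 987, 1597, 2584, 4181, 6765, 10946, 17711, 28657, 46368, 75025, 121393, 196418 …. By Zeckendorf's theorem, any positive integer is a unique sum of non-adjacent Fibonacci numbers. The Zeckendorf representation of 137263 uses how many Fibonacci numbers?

subtract 121393 from 137263: 15870 remains
subtract 10946 from 15870: 4924 remains
subtract 4181 from 4924: 743 remains
subtract 610 from 743: 133 remains
subtract 89 from 133: 44 remains
subtract 34 from 44: 10 remains
subtract 8 from 10: 2 remains
subtract 2 from 2: 0 remains
137263 = 121393 + 10946 + 4181 + 610 + 89 + 34 + 8 + 2, which has 8 terms.

8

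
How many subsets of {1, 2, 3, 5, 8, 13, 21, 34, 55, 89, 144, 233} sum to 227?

Starting from the Zeckendorf form and repeatedly splitting a term F_k into F_{k−1} + F_{k−2} (when neither is already used) reaches every representation.
227 = 144+55+21+5+2 = 144+55+13+8+5+2 = 144+34+21+13+8+5+2 = 89+55+34+21+13+8+5+2 — 4 representations.

4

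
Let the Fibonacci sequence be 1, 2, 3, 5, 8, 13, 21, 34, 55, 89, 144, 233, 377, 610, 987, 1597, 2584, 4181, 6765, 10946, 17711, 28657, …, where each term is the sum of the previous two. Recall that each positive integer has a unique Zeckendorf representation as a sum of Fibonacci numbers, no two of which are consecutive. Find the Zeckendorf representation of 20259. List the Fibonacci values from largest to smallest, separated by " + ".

17711 + 1597 + 610 + 233 + 89 + 13 + 5 + 1

17711 ≤ 20259 < 28657, so take 17711; remainder 2548
1597 ≤ 2548 < 2584, so take 1597; remainder 951
610 ≤ 951 < 987, so take 610; remainder 341
233 ≤ 341 < 377, so take 233; remainder 108
89 ≤ 108 < 144, so take 89; remainder 19
13 ≤ 19 < 21, so take 13; remainder 6
5 ≤ 6 < 8, so take 5; remainder 1
1 ≤ 1 < 2, so take 1; remainder 0
So 20259 = 17711 + 1597 + 610 + 233 + 89 + 13 + 5 + 1, with no two terms consecutive in the sequence.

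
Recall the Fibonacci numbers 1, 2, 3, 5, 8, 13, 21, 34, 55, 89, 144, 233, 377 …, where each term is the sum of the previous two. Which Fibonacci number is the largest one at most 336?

233

233 ≤ 336 < 377, so the largest Fibonacci number not exceeding 336 is 233.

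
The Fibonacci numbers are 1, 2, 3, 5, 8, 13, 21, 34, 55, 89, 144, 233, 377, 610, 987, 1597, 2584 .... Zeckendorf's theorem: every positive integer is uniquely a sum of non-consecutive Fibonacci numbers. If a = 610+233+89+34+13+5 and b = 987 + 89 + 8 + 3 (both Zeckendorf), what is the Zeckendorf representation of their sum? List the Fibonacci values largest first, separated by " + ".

The two numbers are 984 and 1087, so their sum is 2071.
Greedily peel off the largest Fibonacci term at each step:
subtract 1597 from 2071: 474 remains
subtract 377 from 474: 97 remains
subtract 89 from 97: 8 remains
subtract 8 from 8: 0 remains

1597 + 377 + 89 + 8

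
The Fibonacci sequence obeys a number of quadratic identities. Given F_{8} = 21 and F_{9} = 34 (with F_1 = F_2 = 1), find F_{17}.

By F_{2k+1} = F_k² + F_{k+1}²: F_{17} = 21² + 34² = 441 + 1156 = 1597.

1597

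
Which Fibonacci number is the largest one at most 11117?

10946

10946 ≤ 11117 < 17711, so the largest Fibonacci number not exceeding 11117 is 10946.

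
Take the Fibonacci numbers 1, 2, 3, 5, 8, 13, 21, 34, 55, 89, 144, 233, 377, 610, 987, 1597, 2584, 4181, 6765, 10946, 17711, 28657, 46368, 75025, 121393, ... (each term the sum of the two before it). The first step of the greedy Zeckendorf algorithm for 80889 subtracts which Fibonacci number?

75025

75025 ≤ 80889 < 121393, so the largest Fibonacci number not exceeding 80889 is 75025.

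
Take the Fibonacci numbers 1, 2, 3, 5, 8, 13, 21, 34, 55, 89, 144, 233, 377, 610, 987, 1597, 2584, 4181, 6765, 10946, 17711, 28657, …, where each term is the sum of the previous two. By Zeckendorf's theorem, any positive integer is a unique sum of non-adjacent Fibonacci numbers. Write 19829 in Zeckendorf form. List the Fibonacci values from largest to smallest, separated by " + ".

Repeatedly subtract the largest Fibonacci number that fits:
17711 ≤ 19829 < 28657, so take 17711; remainder 2118
1597 ≤ 2118 < 2584, so take 1597; remainder 521
377 ≤ 521 < 610, so take 377; remainder 144
144 ≤ 144 < 233, so take 144; remainder 0
So 19829 = 17711 + 1597 + 377 + 144, with no two terms consecutive in the sequence.

17711 + 1597 + 377 + 144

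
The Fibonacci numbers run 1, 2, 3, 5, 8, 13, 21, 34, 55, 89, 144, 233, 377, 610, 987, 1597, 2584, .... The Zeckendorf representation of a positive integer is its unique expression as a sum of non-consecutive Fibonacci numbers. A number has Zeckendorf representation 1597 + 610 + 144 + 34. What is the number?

1597 + 610 + 144 + 34 = 2385.

2385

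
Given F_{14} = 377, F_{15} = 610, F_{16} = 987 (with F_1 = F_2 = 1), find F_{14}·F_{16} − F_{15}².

377·987 − 610² = 372099 − 372100 = -1. (Cassini's identity: F_{k−1}F_{k+1} − F_k² = (−1)^k.)

-1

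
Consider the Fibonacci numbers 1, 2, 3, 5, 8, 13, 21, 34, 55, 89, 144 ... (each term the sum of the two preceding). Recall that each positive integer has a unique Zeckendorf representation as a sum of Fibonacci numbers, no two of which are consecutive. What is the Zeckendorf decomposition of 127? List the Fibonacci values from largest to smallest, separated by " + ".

89 + 34 + 3 + 1

Greedy algorithm:
127: greatest Fibonacci not exceeding it is 89, leaving 38
38: greatest Fibonacci not exceeding it is 34, leaving 4
4: greatest Fibonacci not exceeding it is 3, leaving 1
1: greatest Fibonacci not exceeding it is 1, leaving 0
So 127 = 89 + 34 + 3 + 1, with no two terms consecutive in the sequence.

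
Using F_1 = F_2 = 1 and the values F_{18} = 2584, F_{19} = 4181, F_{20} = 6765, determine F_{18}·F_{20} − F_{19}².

2584·6765 − 4181² = 17480760 − 17480761 = -1. (Cassini's identity: F_{k−1}F_{k+1} − F_k² = (−1)^k.)

-1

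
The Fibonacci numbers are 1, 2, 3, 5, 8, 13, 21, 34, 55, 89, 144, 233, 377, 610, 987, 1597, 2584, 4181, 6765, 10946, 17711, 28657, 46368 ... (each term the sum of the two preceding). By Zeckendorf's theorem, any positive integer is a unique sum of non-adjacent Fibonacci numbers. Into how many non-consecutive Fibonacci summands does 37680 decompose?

8

Repeatedly subtract the largest Fibonacci number that fits:
largest Fibonacci ≤ 37680 is 28657; 37680 − 28657 = 9023
largest Fibonacci ≤ 9023 is 6765; 9023 − 6765 = 2258
largest Fibonacci ≤ 2258 is 1597; 2258 − 1597 = 661
largest Fibonacci ≤ 661 is 610; 661 − 610 = 51
largest Fibonacci ≤ 51 is 34; 51 − 34 = 17
largest Fibonacci ≤ 17 is 13; 17 − 13 = 4
largest Fibonacci ≤ 4 is 3; 4 − 3 = 1
largest Fibonacci ≤ 1 is 1; 1 − 1 = 0
37680 = 28657 + 6765 + 1597 + 610 + 34 + 13 + 3 + 1, which has 8 terms.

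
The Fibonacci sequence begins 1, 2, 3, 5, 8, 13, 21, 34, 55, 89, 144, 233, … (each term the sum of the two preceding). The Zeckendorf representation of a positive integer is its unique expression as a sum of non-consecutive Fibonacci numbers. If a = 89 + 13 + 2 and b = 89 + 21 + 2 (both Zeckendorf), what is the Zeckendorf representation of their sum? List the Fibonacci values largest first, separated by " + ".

The two numbers are 104 and 112, so their sum is 216.
144 ≤ 216 < 233, so take 144; remainder 72
55 ≤ 72 < 89, so take 55; remainder 17
13 ≤ 17 < 21, so take 13; remainder 4
3 ≤ 4 < 5, so take 3; remainder 1
1 ≤ 1 < 2, so take 1; remainder 0

144 + 55 + 13 + 3 + 1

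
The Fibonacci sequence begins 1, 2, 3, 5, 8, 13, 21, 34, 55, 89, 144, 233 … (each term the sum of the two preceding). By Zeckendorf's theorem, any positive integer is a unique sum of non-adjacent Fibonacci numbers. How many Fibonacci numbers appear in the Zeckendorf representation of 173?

3

largest Fibonacci ≤ 173 is 144; 173 − 144 = 29
largest Fibonacci ≤ 29 is 21; 29 − 21 = 8
largest Fibonacci ≤ 8 is 8; 8 − 8 = 0
173 = 144 + 21 + 8, which has 3 terms.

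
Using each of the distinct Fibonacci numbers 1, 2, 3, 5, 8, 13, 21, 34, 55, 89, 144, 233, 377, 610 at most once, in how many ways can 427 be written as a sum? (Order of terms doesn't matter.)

427 = 377+34+13+3 = 377+34+13+2+1 = 377+34+8+5+3 = … (15 more), for 18 in all.

18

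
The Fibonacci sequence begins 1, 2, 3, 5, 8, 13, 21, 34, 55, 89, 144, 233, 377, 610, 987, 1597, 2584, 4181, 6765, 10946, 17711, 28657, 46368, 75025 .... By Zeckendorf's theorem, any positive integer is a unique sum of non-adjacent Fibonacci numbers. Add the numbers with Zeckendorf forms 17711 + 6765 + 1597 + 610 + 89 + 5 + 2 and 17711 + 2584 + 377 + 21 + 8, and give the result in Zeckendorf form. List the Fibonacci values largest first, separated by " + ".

46368 + 987 + 89 + 34 + 2

The two numbers are 26779 and 20701, so their sum is 47480.
47480: greatest Fibonacci not exceeding it is 46368, leaving 1112
1112: greatest Fibonacci not exceeding it is 987, leaving 125
125: greatest Fibonacci not exceeding it is 89, leaving 36
36: greatest Fibonacci not exceeding it is 34, leaving 2
2: greatest Fibonacci not exceeding it is 2, leaving 0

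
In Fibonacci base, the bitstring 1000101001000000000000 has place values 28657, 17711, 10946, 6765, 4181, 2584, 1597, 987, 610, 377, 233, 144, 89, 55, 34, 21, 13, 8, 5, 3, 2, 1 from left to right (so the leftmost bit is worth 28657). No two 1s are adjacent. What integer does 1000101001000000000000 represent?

Summing the place values of the 1 bits: 28657 + 4181 + 1597 + 377 = 34812.

34812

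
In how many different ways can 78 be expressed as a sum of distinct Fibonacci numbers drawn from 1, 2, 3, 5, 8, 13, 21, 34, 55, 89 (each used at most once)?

5

78 = 55+21+2 = 55+13+8+2 = 55+13+5+3+2 = 34+21+13+8+2 = 34+21+13+5+3+2 — 5 representations.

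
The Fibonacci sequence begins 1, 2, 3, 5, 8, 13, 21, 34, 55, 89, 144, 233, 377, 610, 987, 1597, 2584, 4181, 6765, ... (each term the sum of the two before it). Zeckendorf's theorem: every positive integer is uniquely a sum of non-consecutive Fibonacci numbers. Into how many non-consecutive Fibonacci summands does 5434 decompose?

4181 ≤ 5434 < 6765, so take 4181; remainder 1253
987 ≤ 1253 < 1597, so take 987; remainder 266
233 ≤ 266 < 377, so take 233; remainder 33
21 ≤ 33 < 34, so take 21; remainder 12
8 ≤ 12 < 13, so take 8; remainder 4
3 ≤ 4 < 5, so take 3; remainder 1
1 ≤ 1 < 2, so take 1; remainder 0
5434 = 4181 + 987 + 233 + 21 + 8 + 3 + 1, which has 7 terms.

7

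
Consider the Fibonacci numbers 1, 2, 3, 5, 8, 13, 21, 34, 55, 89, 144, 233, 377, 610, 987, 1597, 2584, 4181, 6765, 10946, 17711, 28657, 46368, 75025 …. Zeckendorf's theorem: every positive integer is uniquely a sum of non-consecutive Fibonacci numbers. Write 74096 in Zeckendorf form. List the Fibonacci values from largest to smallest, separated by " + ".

Repeatedly subtract the largest Fibonacci number that fits:
46368 ≤ 74096 < 75025, so take 46368; remainder 27728
17711 ≤ 27728 < 28657, so take 17711; remainder 10017
6765 ≤ 10017 < 10946, so take 6765; remainder 3252
2584 ≤ 3252 < 4181, so take 2584; remainder 668
610 ≤ 668 < 987, so take 610; remainder 58
55 ≤ 58 < 89, so take 55; remainder 3
3 ≤ 3 < 5, so take 3; remainder 0
So 74096 = 46368 + 17711 + 6765 + 2584 + 610 + 55 + 3, with no two terms consecutive in the sequence.

46368 + 17711 + 6765 + 2584 + 610 + 55 + 3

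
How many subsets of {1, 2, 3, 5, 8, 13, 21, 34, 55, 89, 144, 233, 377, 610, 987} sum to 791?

24

Each representation comes from the Zeckendorf form by replacing some F_k with F_{k−1} + F_{k−2} where possible.
791 = 610+144+34+3 = 610+144+34+2+1 = 610+144+21+13+3 = … (21 more), for 24 in all.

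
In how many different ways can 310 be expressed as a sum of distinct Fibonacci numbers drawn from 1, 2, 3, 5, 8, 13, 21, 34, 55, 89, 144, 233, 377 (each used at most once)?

10

310 = 233+55+21+1 = 233+55+13+8+1 = 144+89+55+21+1 = 233+55+13+5+3+1 = 233+34+21+13+8+1 = … (5 more), for 10 in all.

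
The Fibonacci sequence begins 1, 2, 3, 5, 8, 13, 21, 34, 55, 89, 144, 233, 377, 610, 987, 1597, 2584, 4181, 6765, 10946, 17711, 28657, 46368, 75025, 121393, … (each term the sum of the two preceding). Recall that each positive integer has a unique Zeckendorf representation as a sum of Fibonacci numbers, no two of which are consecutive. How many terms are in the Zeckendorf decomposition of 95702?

5

Greedily peel off the largest Fibonacci term at each step:
95702: greatest Fibonacci not exceeding it is 75025, leaving 20677
20677: greatest Fibonacci not exceeding it is 17711, leaving 2966
2966: greatest Fibonacci not exceeding it is 2584, leaving 382
382: greatest Fibonacci not exceeding it is 377, leaving 5
5: greatest Fibonacci not exceeding it is 5, leaving 0
95702 = 75025 + 17711 + 2584 + 377 + 5, which has 5 terms.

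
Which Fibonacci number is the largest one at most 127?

89

89 ≤ 127 < 144, so the largest Fibonacci number not exceeding 127 is 89.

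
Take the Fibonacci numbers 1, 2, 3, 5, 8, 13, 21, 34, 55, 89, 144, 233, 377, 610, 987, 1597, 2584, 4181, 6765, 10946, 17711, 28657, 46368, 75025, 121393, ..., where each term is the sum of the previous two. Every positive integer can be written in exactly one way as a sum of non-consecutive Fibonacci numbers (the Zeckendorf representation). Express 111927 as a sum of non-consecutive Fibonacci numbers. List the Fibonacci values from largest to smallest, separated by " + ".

Greedily peel off the largest Fibonacci term at each step:
75025 ≤ 111927 < 121393, so take 75025; remainder 36902
28657 ≤ 36902 < 46368, so take 28657; remainder 8245
6765 ≤ 8245 < 10946, so take 6765; remainder 1480
987 ≤ 1480 < 1597, so take 987; remainder 493
377 ≤ 493 < 610, so take 377; remainder 116
89 ≤ 116 < 144, so take 89; remainder 27
21 ≤ 27 < 34, so take 21; remainder 6
5 ≤ 6 < 8, so take 5; remainder 1
1 ≤ 1 < 2, so take 1; remainder 0
So 111927 = 75025 + 28657 + 6765 + 987 + 377 + 89 + 21 + 5 + 1, with no two terms consecutive in the sequence.

75025 + 28657 + 6765 + 987 + 377 + 89 + 21 + 5 + 1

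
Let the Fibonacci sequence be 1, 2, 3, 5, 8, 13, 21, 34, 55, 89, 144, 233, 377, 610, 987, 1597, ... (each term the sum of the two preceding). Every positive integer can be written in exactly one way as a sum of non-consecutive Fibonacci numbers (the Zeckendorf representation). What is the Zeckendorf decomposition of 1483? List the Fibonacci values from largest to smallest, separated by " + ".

Repeatedly subtract the largest Fibonacci number that fits:
1483 − 987 = 496
496 − 377 = 119
119 − 89 = 30
30 − 21 = 9
9 − 8 = 1
1 − 1 = 0
So 1483 = 987 + 377 + 89 + 21 + 8 + 1, with no two terms consecutive in the sequence.

987 + 377 + 89 + 21 + 8 + 1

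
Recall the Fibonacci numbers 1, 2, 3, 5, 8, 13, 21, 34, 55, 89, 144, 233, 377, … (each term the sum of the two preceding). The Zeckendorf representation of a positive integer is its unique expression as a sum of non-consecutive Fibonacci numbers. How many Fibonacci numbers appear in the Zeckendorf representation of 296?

3

Greedily peel off the largest Fibonacci term at each step:
largest Fibonacci ≤ 296 is 233; 296 − 233 = 63
largest Fibonacci ≤ 63 is 55; 63 − 55 = 8
largest Fibonacci ≤ 8 is 8; 8 − 8 = 0
296 = 233 + 55 + 8, which has 3 terms.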